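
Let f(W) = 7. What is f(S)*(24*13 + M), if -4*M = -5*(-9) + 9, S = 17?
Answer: 4179/2 ≈ 2089.5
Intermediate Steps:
M = -27/2 (M = -(-5*(-9) + 9)/4 = -(45 + 9)/4 = -¼*54 = -27/2 ≈ -13.500)
f(S)*(24*13 + M) = 7*(24*13 - 27/2) = 7*(312 - 27/2) = 7*(597/2) = 4179/2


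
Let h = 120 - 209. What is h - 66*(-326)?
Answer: 21427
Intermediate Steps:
h = -89
h - 66*(-326) = -89 - 66*(-326) = -89 + 21516 = 21427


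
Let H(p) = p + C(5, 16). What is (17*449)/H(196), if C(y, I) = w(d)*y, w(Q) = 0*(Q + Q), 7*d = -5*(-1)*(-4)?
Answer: 7633/196 ≈ 38.944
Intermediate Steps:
d = -20/7 (d = (-5*(-1)*(-4))/7 = (5*(-4))/7 = (1/7)*(-20) = -20/7 ≈ -2.8571)
w(Q) = 0 (w(Q) = 0*(2*Q) = 0)
C(y, I) = 0 (C(y, I) = 0*y = 0)
H(p) = p (H(p) = p + 0 = p)
(17*449)/H(196) = (17*449)/196 = 7633*(1/196) = 7633/196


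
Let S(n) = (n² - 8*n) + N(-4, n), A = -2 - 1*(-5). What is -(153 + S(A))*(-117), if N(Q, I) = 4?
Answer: 16614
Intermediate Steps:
A = 3 (A = -2 + 5 = 3)
S(n) = 4 + n² - 8*n (S(n) = (n² - 8*n) + 4 = 4 + n² - 8*n)
-(153 + S(A))*(-117) = -(153 + (4 + 3² - 8*3))*(-117) = -(153 + (4 + 9 - 24))*(-117) = -(153 - 11)*(-117) = -142*(-117) = -1*(-16614) = 16614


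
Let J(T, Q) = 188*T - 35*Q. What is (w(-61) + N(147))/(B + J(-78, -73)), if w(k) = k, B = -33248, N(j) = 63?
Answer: -2/45357 ≈ -4.4095e-5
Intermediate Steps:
J(T, Q) = -35*Q + 188*T
(w(-61) + N(147))/(B + J(-78, -73)) = (-61 + 63)/(-33248 + (-35*(-73) + 188*(-78))) = 2/(-33248 + (2555 - 14664)) = 2/(-33248 - 12109) = 2/(-45357) = 2*(-1/45357) = -2/45357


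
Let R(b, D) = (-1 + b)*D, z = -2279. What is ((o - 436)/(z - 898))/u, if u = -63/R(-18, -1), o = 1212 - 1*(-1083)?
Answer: 35321/200151 ≈ 0.17647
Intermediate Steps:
o = 2295 (o = 1212 + 1083 = 2295)
R(b, D) = D*(-1 + b)
u = -63/19 (u = -63*(-1/(-1 - 18)) = -63/((-1*(-19))) = -63/19 ≈ -3.3158)
((o - 436)/(z - 898))/u = ((2295 - 436)/(-2279 - 898))/(-63/19) = (1859/(-3177))*(-19/63) = (1859*(-1/3177))*(-19/63) = -1859/3177*(-19/63) = 35321/200151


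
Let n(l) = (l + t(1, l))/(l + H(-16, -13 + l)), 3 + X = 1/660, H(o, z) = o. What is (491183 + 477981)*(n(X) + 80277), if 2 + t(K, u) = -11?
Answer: 975564225311368/12539 ≈ 7.7802e+10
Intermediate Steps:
t(K, u) = -13 (t(K, u) = -2 - 11 = -13)
X = -1979/660 (X = -3 + 1/660 = -1979/660 ≈ -2.9985)
n(l) = (-13 + l)/(-16 + l) (n(l) = (l - 13)/(l - 16) = (-13 + l)/(-16 + l))
(491183 + 477981)*(n(X) + 80277) = (491183 + 477981)*((-13 - 1979/660)/(-16 - 1979/660) + 80277) = 969164*(-10559/660/(-12539/660) + 80277) = 969164*(-660/12539*(-10559/660) + 80277) = 969164*(10559/12539 + 80277) = 969164*(1006603862/12539) = 975564225311368/12539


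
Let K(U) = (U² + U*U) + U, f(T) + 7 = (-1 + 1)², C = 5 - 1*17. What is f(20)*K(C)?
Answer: -1932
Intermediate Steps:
C = -12 (C = 5 - 17 = -12)
f(T) = -7 (f(T) = -7 + (-1 + 1)² = -7 + 0² = -7 + 0 = -7)
K(U) = U + 2*U² (K(U) = (U² + U²) + U = 2*U² + U = U + 2*U²)
f(20)*K(C) = -(-84)*(1 + 2*(-12)) = -(-84)*(1 - 24) = -(-84)*(-23) = -7*276 = -1932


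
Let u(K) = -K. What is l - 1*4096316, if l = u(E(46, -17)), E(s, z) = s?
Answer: -4096362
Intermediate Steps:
l = -46 (l = -1*46 = -46)
l - 1*4096316 = -46 - 1*4096316 = -46 - 4096316 = -4096362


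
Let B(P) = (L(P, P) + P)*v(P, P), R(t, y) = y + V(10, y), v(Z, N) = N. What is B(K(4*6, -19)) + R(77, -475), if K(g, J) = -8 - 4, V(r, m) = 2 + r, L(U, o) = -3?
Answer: -283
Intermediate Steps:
R(t, y) = 12 + y (R(t, y) = y + (2 + 10) = y + 12 = 12 + y)
K(g, J) = -12
B(P) = P*(-3 + P) (B(P) = (-3 + P)*P = P*(-3 + P))
B(K(4*6, -19)) + R(77, -475) = -12*(-3 - 12) + (12 - 475) = -12*(-15) - 463 = 180 - 463 = -283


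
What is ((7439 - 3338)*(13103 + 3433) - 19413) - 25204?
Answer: 67769519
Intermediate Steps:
((7439 - 3338)*(13103 + 3433) - 19413) - 25204 = (4101*16536 - 19413) - 25204 = (67814136 - 19413) - 25204 = 67794723 - 25204 = 67769519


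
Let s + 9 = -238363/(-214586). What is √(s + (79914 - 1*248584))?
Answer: I*√7767136300963166/214586 ≈ 410.7*I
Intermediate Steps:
s = -1692911/214586 (s = -9 - 238363/(-214586) = -9 - 238363*(-1/214586) = -9 + 238363/214586 = -1692911/214586 ≈ -7.8892)
√(s + (79914 - 1*248584)) = √(-1692911/214586 + (79914 - 1*248584)) = √(-1692911/214586 + (79914 - 248584)) = √(-1692911/214586 - 168670) = √(-36195913531/214586) = I*√7767136300963166/214586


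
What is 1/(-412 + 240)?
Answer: -1/172 ≈ -0.0058140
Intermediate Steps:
1/(-412 + 240) = 1/(-172) = -1/172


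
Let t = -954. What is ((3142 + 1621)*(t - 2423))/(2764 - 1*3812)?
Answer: 16084651/1048 ≈ 15348.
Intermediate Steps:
((3142 + 1621)*(t - 2423))/(2764 - 1*3812) = ((3142 + 1621)*(-954 - 2423))/(2764 - 1*3812) = (4763*(-3377))/(2764 - 3812) = -16084651/(-1048) = -16084651*(-1/1048) = 16084651/1048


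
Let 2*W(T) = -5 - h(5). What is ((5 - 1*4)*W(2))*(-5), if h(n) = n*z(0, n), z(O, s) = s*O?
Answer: 25/2 ≈ 12.500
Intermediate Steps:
z(O, s) = O*s
h(n) = 0 (h(n) = n*(0*n) = n*0 = 0)
W(T) = -5/2 (W(T) = (-5 - 1*0)/2 = (-5 + 0)/2 = (½)*(-5) = -5/2)
((5 - 1*4)*W(2))*(-5) = ((5 - 1*4)*(-5/2))*(-5) = ((5 - 4)*(-5/2))*(-5) = (1*(-5/2))*(-5) = -5/2*(-5) = 25/2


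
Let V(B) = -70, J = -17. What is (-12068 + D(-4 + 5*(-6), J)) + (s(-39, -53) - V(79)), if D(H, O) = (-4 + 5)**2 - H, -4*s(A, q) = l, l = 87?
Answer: -47939/4 ≈ -11985.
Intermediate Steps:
s(A, q) = -87/4 (s(A, q) = -1/4*87 = -87/4)
D(H, O) = 1 - H (D(H, O) = 1**2 - H = 1 - H)
(-12068 + D(-4 + 5*(-6), J)) + (s(-39, -53) - V(79)) = (-12068 + (1 - (-4 + 5*(-6)))) + (-87/4 - 1*(-70)) = (-12068 + (1 - (-4 - 30))) + (-87/4 + 70) = (-12068 + (1 - 1*(-34))) + 193/4 = (-12068 + (1 + 34)) + 193/4 = (-12068 + 35) + 193/4 = -12033 + 193/4 = -47939/4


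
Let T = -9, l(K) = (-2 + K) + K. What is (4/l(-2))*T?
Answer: 6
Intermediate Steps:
l(K) = -2 + 2*K
(4/l(-2))*T = (4/(-2 + 2*(-2)))*(-9) = (4/(-2 - 4))*(-9) = (4/(-6))*(-9) = -⅙*4*(-9) = -⅔*(-9) = 6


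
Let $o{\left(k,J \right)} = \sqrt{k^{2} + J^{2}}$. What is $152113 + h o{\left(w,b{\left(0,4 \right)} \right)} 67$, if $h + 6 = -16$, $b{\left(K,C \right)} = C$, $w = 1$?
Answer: $152113 - 1474 \sqrt{17} \approx 1.4604 \cdot 10^{5}$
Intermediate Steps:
$h = -22$ ($h = -6 - 16 = -22$)
$o{\left(k,J \right)} = \sqrt{J^{2} + k^{2}}$
$152113 + h o{\left(w,b{\left(0,4 \right)} \right)} 67 = 152113 + - 22 \sqrt{4^{2} + 1^{2}} \cdot 67 = 152113 + - 22 \sqrt{16 + 1} \cdot 67 = 152113 + - 22 \sqrt{17} \cdot 67 = 152113 - 1474 \sqrt{17}$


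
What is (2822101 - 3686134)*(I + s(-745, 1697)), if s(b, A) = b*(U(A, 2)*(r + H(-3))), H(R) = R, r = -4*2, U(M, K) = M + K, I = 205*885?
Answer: -12186952176090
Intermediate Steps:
I = 181425
U(M, K) = K + M
r = -8
s(b, A) = b*(-22 - 11*A) (s(b, A) = b*((2 + A)*(-8 - 3)) = b*((2 + A)*(-11)) = b*(-22 - 11*A))
(2822101 - 3686134)*(I + s(-745, 1697)) = (2822101 - 3686134)*(181425 - 11*(-745)*(2 + 1697)) = -864033*(181425 - 11*(-745)*1699) = -864033*(181425 + 13923305) = -864033*14104730 = -12186952176090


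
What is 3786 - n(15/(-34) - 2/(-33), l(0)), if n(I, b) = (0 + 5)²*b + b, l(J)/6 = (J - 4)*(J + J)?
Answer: 3786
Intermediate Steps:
l(J) = 12*J*(-4 + J) (l(J) = 6*((J - 4)*(J + J)) = 6*((-4 + J)*(2*J)) = 6*(2*J*(-4 + J)) = 12*J*(-4 + J))
n(I, b) = 26*b (n(I, b) = 5²*b + b = 25*b + b = 26*b)
3786 - n(15/(-34) - 2/(-33), l(0)) = 3786 - 26*12*0*(-4 + 0) = 3786 - 26*12*0*(-4) = 3786 - 26*0 = 3786 - 1*0 = 3786 + 0 = 3786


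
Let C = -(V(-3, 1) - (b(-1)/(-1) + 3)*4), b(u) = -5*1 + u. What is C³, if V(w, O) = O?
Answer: 42875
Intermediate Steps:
b(u) = -5 + u
C = 35 (C = -(1 - ((-5 - 1)/(-1) + 3)*4) = -(1 - (-6*(-1) + 3)*4) = -(1 - (6 + 3)*4) = -(1 - 9*4) = -(1 - 1*36) = -(1 - 36) = -1*(-35) = 35)
C³ = 35³ = 42875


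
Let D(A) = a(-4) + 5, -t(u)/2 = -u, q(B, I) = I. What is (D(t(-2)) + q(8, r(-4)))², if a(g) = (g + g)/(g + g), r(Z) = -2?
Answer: 16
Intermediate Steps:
t(u) = 2*u (t(u) = -(-2)*u = 2*u)
a(g) = 1 (a(g) = (2*g)/((2*g)) = (2*g)*(1/(2*g)) = 1)
D(A) = 6 (D(A) = 1 + 5 = 6)
(D(t(-2)) + q(8, r(-4)))² = (6 - 2)² = 4² = 16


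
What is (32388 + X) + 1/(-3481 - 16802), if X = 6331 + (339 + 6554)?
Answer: 925148195/20283 ≈ 45612.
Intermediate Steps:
X = 13224 (X = 6331 + 6893 = 13224)
(32388 + X) + 1/(-3481 - 16802) = (32388 + 13224) + 1/(-3481 - 16802) = 45612 + 1/(-20283) = 45612 - 1/20283 = 925148195/20283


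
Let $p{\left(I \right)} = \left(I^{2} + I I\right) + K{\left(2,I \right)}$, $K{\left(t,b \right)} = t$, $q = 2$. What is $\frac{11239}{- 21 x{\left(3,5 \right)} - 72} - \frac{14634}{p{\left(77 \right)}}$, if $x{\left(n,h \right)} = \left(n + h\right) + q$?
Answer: $- \frac{17177666}{418065} \approx -41.089$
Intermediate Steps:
$p{\left(I \right)} = 2 + 2 I^{2}$ ($p{\left(I \right)} = \left(I^{2} + I I\right) + 2 = \left(I^{2} + I^{2}\right) + 2 = 2 I^{2} + 2 = 2 + 2 I^{2}$)
$x{\left(n,h \right)} = 2 + h + n$ ($x{\left(n,h \right)} = \left(n + h\right) + 2 = \left(h + n\right) + 2 = 2 + h + n$)
$\frac{11239}{- 21 x{\left(3,5 \right)} - 72} - \frac{14634}{p{\left(77 \right)}} = \frac{11239}{- 21 \left(2 + 5 + 3\right) - 72} - \frac{14634}{2 + 2 \cdot 77^{2}} = \frac{11239}{\left(-21\right) 10 - 72} - \frac{14634}{2 + 2 \cdot 5929} = \frac{11239}{-210 - 72} - \frac{14634}{2 + 11858} = \frac{11239}{-282} - \frac{14634}{11860} = 11239 \left(- \frac{1}{282}\right) - \frac{7317}{5930} = - \frac{11239}{282} - \frac{7317}{5930} = - \frac{17177666}{418065}$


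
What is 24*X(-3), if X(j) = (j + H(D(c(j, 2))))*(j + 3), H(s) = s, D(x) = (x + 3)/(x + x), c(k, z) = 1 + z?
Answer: 0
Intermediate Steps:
D(x) = (3 + x)/(2*x) (D(x) = (3 + x)/((2*x)) = (3 + x)*(1/(2*x)) = (3 + x)/(2*x))
X(j) = (1 + j)*(3 + j) (X(j) = (j + (3 + (1 + 2))/(2*(1 + 2)))*(j + 3) = (j + (½)*(3 + 3)/3)*(3 + j) = (j + (½)*(⅓)*6)*(3 + j) = (j + 1)*(3 + j) = (1 + j)*(3 + j))
24*X(-3) = 24*(3 + (-3)² + 4*(-3)) = 24*(3 + 9 - 12) = 24*0 = 0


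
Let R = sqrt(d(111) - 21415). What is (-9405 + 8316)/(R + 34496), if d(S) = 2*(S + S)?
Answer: -37566144/1189994987 + 1089*I*sqrt(20971)/1189994987 ≈ -0.031568 + 0.00013252*I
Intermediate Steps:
d(S) = 4*S (d(S) = 2*(2*S) = 4*S)
R = I*sqrt(20971) (R = sqrt(4*111 - 21415) = sqrt(444 - 21415) = sqrt(-20971) = I*sqrt(20971) ≈ 144.81*I)
(-9405 + 8316)/(R + 34496) = (-9405 + 8316)/(I*sqrt(20971) + 34496) = -1089/(34496 + I*sqrt(20971))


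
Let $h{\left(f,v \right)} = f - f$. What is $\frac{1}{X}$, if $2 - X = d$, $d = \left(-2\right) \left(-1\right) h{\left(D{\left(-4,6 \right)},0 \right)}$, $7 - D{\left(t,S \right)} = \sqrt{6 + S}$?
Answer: $\frac{1}{2} \approx 0.5$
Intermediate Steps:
$D{\left(t,S \right)} = 7 - \sqrt{6 + S}$
$h{\left(f,v \right)} = 0$
$d = 0$ ($d = \left(-2\right) \left(-1\right) 0 = 2 \cdot 0 = 0$)
$X = 2$ ($X = 2 - 0 = 2 + 0 = 2$)
$\frac{1}{X} = \frac{1}{2}$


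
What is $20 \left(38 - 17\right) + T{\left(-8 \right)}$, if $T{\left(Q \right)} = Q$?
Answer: $412$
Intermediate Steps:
$20 \left(38 - 17\right) + T{\left(-8 \right)} = 20 \left(38 - 17\right) - 8 = 20 \cdot 21 - 8 = 420 - 8 = 412$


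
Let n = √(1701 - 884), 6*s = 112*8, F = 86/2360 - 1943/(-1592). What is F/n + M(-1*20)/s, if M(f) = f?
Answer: -15/112 + 590299*√817/383695880 ≈ -0.089955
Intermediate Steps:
F = 590299/469640 (F = 86*(1/2360) - 1943*(-1/1592) = 43/1180 + 1943/1592 = 590299/469640 ≈ 1.2569)
s = 448/3 (s = (112*8)/6 = (⅙)*896 = 448/3 ≈ 149.33)
n = √817 ≈ 28.583
F/n + M(-1*20)/s = 590299/(469640*(√817)) + (-1*20)/(448/3) = 590299*(√817/817)/469640 - 20*3/448 = 590299*√817/383695880 - 15/112 = -15/112 + 590299*√817/383695880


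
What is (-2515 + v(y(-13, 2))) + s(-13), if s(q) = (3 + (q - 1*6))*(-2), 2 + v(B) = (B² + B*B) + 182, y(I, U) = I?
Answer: -1965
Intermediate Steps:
v(B) = 180 + 2*B² (v(B) = -2 + ((B² + B*B) + 182) = -2 + ((B² + B²) + 182) = -2 + (2*B² + 182) = -2 + (182 + 2*B²) = 180 + 2*B²)
s(q) = 6 - 2*q (s(q) = (3 + (q - 6))*(-2) = (3 + (-6 + q))*(-2) = (-3 + q)*(-2) = 6 - 2*q)
(-2515 + v(y(-13, 2))) + s(-13) = (-2515 + (180 + 2*(-13)²)) + (6 - 2*(-13)) = (-2515 + (180 + 2*169)) + (6 + 26) = (-2515 + (180 + 338)) + 32 = (-2515 + 518) + 32 = -1997 + 32 = -1965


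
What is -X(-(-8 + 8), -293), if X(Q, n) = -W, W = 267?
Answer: 267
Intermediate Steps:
X(Q, n) = -267 (X(Q, n) = -1*267 = -267)
-X(-(-8 + 8), -293) = -1*(-267) = 267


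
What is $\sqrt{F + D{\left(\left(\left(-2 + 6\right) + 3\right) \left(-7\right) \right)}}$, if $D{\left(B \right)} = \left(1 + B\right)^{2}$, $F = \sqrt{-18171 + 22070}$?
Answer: $\sqrt{2304 + \sqrt{3899}} \approx 48.646$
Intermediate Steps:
$F = \sqrt{3899} \approx 62.442$
$\sqrt{F + D{\left(\left(\left(-2 + 6\right) + 3\right) \left(-7\right) \right)}} = \sqrt{\sqrt{3899} + \left(1 + \left(\left(-2 + 6\right) + 3\right) \left(-7\right)\right)^{2}} = \sqrt{\sqrt{3899} + \left(1 + \left(4 + 3\right) \left(-7\right)\right)^{2}} = \sqrt{\sqrt{3899} + \left(1 + 7 \left(-7\right)\right)^{2}} = \sqrt{\sqrt{3899} + \left(1 - 49\right)^{2}} = \sqrt{\sqrt{3899} + \left(-48\right)^{2}} = \sqrt{\sqrt{3899} + 2304} = \sqrt{2304 + \sqrt{3899}}$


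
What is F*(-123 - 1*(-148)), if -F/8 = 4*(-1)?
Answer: 800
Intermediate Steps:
F = 32 (F = -32*(-1) = -8*(-4) = 32)
F*(-123 - 1*(-148)) = 32*(-123 - 1*(-148)) = 32*(-123 + 148) = 32*25 = 800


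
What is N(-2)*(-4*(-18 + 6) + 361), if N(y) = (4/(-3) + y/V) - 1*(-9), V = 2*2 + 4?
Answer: 36401/12 ≈ 3033.4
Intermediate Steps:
V = 8 (V = 4 + 4 = 8)
N(y) = 23/3 + y/8 (N(y) = (4/(-3) + y/8) - 1*(-9) = (4*(-1/3) + y*(1/8)) + 9 = (-4/3 + y/8) + 9 = 23/3 + y/8)
N(-2)*(-4*(-18 + 6) + 361) = (23/3 + (1/8)*(-2))*(-4*(-18 + 6) + 361) = (23/3 - 1/4)*(-4*(-12) + 361) = 89*(48 + 361)/12 = (89/12)*409 = 36401/12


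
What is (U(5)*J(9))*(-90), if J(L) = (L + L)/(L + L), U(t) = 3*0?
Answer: 0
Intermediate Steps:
U(t) = 0
J(L) = 1 (J(L) = (2*L)/((2*L)) = (2*L)*(1/(2*L)) = 1)
(U(5)*J(9))*(-90) = (0*1)*(-90) = 0*(-90) = 0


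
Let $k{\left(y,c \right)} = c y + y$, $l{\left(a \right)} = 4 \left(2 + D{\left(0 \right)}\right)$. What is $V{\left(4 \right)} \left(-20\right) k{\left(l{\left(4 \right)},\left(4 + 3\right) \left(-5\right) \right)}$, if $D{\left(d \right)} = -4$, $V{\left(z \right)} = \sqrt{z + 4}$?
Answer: $- 10880 \sqrt{2} \approx -15387.0$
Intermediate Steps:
$V{\left(z \right)} = \sqrt{4 + z}$
$l{\left(a \right)} = -8$ ($l{\left(a \right)} = 4 \left(2 - 4\right) = 4 \left(-2\right) = -8$)
$k{\left(y,c \right)} = y + c y$
$V{\left(4 \right)} \left(-20\right) k{\left(l{\left(4 \right)},\left(4 + 3\right) \left(-5\right) \right)} = \sqrt{4 + 4} \left(-20\right) \left(- 8 \left(1 + \left(4 + 3\right) \left(-5\right)\right)\right) = \sqrt{8} \left(-20\right) \left(- 8 \left(1 + 7 \left(-5\right)\right)\right) = 2 \sqrt{2} \left(-20\right) \left(- 8 \left(1 - 35\right)\right) = - 40 \sqrt{2} \left(\left(-8\right) \left(-34\right)\right) = - 40 \sqrt{2} \cdot 272 = - 10880 \sqrt{2}$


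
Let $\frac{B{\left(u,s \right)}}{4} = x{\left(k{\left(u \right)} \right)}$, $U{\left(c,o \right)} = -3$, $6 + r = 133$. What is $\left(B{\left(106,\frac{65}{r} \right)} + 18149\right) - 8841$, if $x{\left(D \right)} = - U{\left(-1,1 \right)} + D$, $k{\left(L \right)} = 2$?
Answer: $9328$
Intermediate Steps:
$r = 127$ ($r = -6 + 133 = 127$)
$x{\left(D \right)} = 3 + D$ ($x{\left(D \right)} = \left(-1\right) \left(-3\right) + D = 3 + D$)
$B{\left(u,s \right)} = 20$ ($B{\left(u,s \right)} = 4 \left(3 + 2\right) = 4 \cdot 5 = 20$)
$\left(B{\left(106,\frac{65}{r} \right)} + 18149\right) - 8841 = \left(20 + 18149\right) - 8841 = 18169 - 8841 = 9328$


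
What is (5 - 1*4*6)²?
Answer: 361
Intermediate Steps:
(5 - 1*4*6)² = (5 - 4*6)² = (5 - 24)² = (-19)² = 361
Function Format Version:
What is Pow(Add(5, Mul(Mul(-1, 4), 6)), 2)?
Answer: 361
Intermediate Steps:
Pow(Add(5, Mul(Mul(-1, 4), 6)), 2) = Pow(Add(5, Mul(-4, 6)), 2) = Pow(Add(5, -24), 2) = Pow(-19, 2) = 361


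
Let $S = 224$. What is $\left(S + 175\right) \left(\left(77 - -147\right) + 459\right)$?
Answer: $272517$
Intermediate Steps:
$\left(S + 175\right) \left(\left(77 - -147\right) + 459\right) = \left(224 + 175\right) \left(\left(77 - -147\right) + 459\right) = 399 \left(\left(77 + 147\right) + 459\right) = 399 \left(224 + 459\right) = 399 \cdot 683 = 272517$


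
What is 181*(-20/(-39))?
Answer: 3620/39 ≈ 92.821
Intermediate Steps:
181*(-20/(-39)) = 181*(-20*(-1/39)) = 181*(20/39) = 3620/39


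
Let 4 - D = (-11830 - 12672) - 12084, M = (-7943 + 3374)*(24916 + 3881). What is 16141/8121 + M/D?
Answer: -1067917737463/297147390 ≈ -3593.9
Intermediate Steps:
M = -131573493 (M = -4569*28797 = -131573493)
D = 36590 (D = 4 - ((-11830 - 12672) - 12084) = 4 - (-24502 - 12084) = 4 - 1*(-36586) = 4 + 36586 = 36590)
16141/8121 + M/D = 16141/8121 - 131573493/36590 = -1067917737463/297147390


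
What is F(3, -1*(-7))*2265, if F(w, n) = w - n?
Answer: -9060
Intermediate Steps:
F(3, -1*(-7))*2265 = (3 - (-1)*(-7))*2265 = (3 - 1*7)*2265 = (3 - 7)*2265 = -4*2265 = -9060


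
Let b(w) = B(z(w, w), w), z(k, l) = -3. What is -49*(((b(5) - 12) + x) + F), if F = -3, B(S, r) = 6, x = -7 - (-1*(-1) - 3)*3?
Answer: 490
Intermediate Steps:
x = -1 (x = -7 - (1 - 3)*3 = -7 - (-2)*3 = -7 - 1*(-6) = -7 + 6 = -1)
b(w) = 6
-49*(((b(5) - 12) + x) + F) = -49*(((6 - 12) - 1) - 3) = -49*((-6 - 1) - 3) = -49*(-7 - 3) = -49*(-10) = 490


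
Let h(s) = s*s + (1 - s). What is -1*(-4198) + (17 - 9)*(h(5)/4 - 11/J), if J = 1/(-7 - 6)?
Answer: 5384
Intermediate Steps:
h(s) = 1 + s² - s (h(s) = s² + (1 - s) = 1 + s² - s)
J = -1/13 (J = 1/(-13) = -1/13 ≈ -0.076923)
-1*(-4198) + (17 - 9)*(h(5)/4 - 11/J) = -1*(-4198) + (17 - 9)*((1 + 5² - 1*5)/4 - 11/(-1/13)) = 4198 + 8*((1 + 25 - 5)*(¼) - 11*(-13)) = 4198 + 8*(21*(¼) + 143) = 4198 + 8*(21/4 + 143) = 4198 + 8*(593/4) = 4198 + 1186 = 5384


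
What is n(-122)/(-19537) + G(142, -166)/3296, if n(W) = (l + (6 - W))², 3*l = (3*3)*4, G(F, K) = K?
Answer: -4846053/4599568 ≈ -1.0536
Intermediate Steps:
l = 12 (l = ((3*3)*4)/3 = (9*4)/3 = (⅓)*36 = 12)
n(W) = (18 - W)² (n(W) = (12 + (6 - W))² = (18 - W)²)
n(-122)/(-19537) + G(142, -166)/3296 = (18 - 1*(-122))²/(-19537) - 166/3296 = (18 + 122)²*(-1/19537) - 166*1/3296 = 140²*(-1/19537) - 83/1648 = 19600*(-1/19537) - 83/1648 = -2800/2791 - 83/1648 = -4846053/4599568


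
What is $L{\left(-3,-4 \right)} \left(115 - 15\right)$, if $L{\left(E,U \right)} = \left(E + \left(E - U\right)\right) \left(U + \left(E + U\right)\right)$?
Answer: $2200$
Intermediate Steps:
$L{\left(E,U \right)} = \left(E + 2 U\right) \left(- U + 2 E\right)$ ($L{\left(E,U \right)} = \left(- U + 2 E\right) \left(E + 2 U\right) = \left(E + 2 U\right) \left(- U + 2 E\right)$)
$L{\left(-3,-4 \right)} \left(115 - 15\right) = \left(- 2 \left(-4\right)^{2} + 2 \left(-3\right)^{2} + 3 \left(-3\right) \left(-4\right)\right) \left(115 - 15\right) = \left(\left(-2\right) 16 + 2 \cdot 9 + 36\right) 100 = \left(-32 + 18 + 36\right) 100 = 22 \cdot 100 = 2200$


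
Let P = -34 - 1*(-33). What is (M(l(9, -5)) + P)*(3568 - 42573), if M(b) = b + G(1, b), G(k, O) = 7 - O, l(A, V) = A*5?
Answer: -234030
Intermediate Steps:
P = -1 (P = -34 + 33 = -1)
l(A, V) = 5*A
M(b) = 7 (M(b) = b + (7 - b) = 7)
(M(l(9, -5)) + P)*(3568 - 42573) = (7 - 1)*(3568 - 42573) = 6*(-39005) = -234030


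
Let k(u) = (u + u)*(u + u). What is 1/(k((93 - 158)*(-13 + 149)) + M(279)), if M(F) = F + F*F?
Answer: 1/312660520 ≈ 3.1984e-9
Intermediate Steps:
k(u) = 4*u² (k(u) = (2*u)*(2*u) = 4*u²)
M(F) = F + F²
1/(k((93 - 158)*(-13 + 149)) + M(279)) = 1/(4*((93 - 158)*(-13 + 149))² + 279*(1 + 279)) = 1/(4*(-65*136)² + 279*280) = 1/(4*(-8840)² + 78120) = 1/(4*78145600 + 78120) = 1/(312582400 + 78120) = 1/312660520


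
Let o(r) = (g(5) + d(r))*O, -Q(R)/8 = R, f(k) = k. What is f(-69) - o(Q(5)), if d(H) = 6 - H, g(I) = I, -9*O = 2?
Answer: -173/3 ≈ -57.667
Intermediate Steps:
O = -2/9 (O = -⅑*2 = -2/9 ≈ -0.22222)
Q(R) = -8*R
o(r) = -22/9 + 2*r/9 (o(r) = (5 + (6 - r))*(-2/9) = (11 - r)*(-2/9) = -22/9 + 2*r/9)
f(-69) - o(Q(5)) = -69 - (-22/9 + 2*(-8*5)/9) = -69 - (-22/9 + (2/9)*(-40)) = -69 - (-22/9 - 80/9) = -69 - 1*(-34/3) = -69 + 34/3 = -173/3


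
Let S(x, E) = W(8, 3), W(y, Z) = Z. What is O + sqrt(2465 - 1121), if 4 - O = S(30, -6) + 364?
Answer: -363 + 8*sqrt(21) ≈ -326.34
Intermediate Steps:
S(x, E) = 3
O = -363 (O = 4 - (3 + 364) = 4 - 1*367 = 4 - 367 = -363)
O + sqrt(2465 - 1121) = -363 + sqrt(2465 - 1121) = -363 + sqrt(1344) = -363 + 8*sqrt(21)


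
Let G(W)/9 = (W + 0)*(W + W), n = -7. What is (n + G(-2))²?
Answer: 4225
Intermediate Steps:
G(W) = 18*W² (G(W) = 9*((W + 0)*(W + W)) = 9*(W*(2*W)) = 9*(2*W²) = 18*W²)
(n + G(-2))² = (-7 + 18*(-2)²)² = (-7 + 18*4)² = (-7 + 72)² = 65² = 4225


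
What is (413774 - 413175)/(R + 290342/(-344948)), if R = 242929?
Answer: 103311926/41898791175 ≈ 0.0024658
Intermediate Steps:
(413774 - 413175)/(R + 290342/(-344948)) = (413774 - 413175)/(242929 + 290342/(-344948)) = 599/(242929 + 290342*(-1/344948)) = 599/(242929 - 145171/172474) = 599/(41898791175/172474) = 599*(172474/41898791175) = 103311926/41898791175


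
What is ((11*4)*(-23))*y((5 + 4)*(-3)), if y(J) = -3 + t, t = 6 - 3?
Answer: 0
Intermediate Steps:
t = 3
y(J) = 0 (y(J) = -3 + 3 = 0)
((11*4)*(-23))*y((5 + 4)*(-3)) = ((11*4)*(-23))*0 = (44*(-23))*0 = -1012*0 = 0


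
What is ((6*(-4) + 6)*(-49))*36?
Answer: 31752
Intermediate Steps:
((6*(-4) + 6)*(-49))*36 = ((-24 + 6)*(-49))*36 = -18*(-49)*36 = 882*36 = 31752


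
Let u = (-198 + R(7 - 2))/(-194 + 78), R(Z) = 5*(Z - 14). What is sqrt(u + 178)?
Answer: sqrt(605839)/58 ≈ 13.420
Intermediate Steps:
R(Z) = -70 + 5*Z (R(Z) = 5*(-14 + Z) = -70 + 5*Z)
u = 243/116 (u = (-198 + (-70 + 5*(7 - 2)))/(-194 + 78) = (-198 + (-70 + 5*5))/(-116) = (-198 + (-70 + 25))*(-1/116) = (-198 - 45)*(-1/116) = -243*(-1/116) = 243/116 ≈ 2.0948)
sqrt(u + 178) = sqrt(243/116 + 178) = sqrt(20891/116) = sqrt(605839)/58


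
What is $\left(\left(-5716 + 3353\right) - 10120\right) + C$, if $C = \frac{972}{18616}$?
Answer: $- \frac{58095639}{4654} \approx -12483.0$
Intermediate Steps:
$C = \frac{243}{4654}$ ($C = 972 \cdot \frac{1}{18616} = \frac{243}{4654} \approx 0.052213$)
$\left(\left(-5716 + 3353\right) - 10120\right) + C = \left(\left(-5716 + 3353\right) - 10120\right) + \frac{243}{4654} = \left(-2363 - 10120\right) + \frac{243}{4654} = -12483 + \frac{243}{4654} = - \frac{58095639}{4654}$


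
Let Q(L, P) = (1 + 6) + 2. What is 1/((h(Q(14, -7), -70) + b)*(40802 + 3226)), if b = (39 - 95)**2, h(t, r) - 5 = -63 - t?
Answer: 1/135121932 ≈ 7.4007e-9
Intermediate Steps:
Q(L, P) = 9 (Q(L, P) = 7 + 2 = 9)
h(t, r) = -58 - t (h(t, r) = 5 + (-63 - t) = -58 - t)
b = 3136 (b = (-56)**2 = 3136)
1/((h(Q(14, -7), -70) + b)*(40802 + 3226)) = 1/(((-58 - 1*9) + 3136)*(40802 + 3226)) = 1/(((-58 - 9) + 3136)*44028) = 1/((-67 + 3136)*44028) = 1/(3069*44028) = 1/135121932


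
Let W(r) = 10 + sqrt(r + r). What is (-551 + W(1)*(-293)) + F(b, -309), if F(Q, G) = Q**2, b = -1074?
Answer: 1149995 - 293*sqrt(2) ≈ 1.1496e+6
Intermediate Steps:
W(r) = 10 + sqrt(2)*sqrt(r) (W(r) = 10 + sqrt(2*r) = 10 + sqrt(2)*sqrt(r))
(-551 + W(1)*(-293)) + F(b, -309) = (-551 + (10 + sqrt(2)*sqrt(1))*(-293)) + (-1074)**2 = (-551 + (10 + sqrt(2)*1)*(-293)) + 1153476 = (-551 + (10 + sqrt(2))*(-293)) + 1153476 = (-551 + (-2930 - 293*sqrt(2))) + 1153476 = (-3481 - 293*sqrt(2)) + 1153476 = 1149995 - 293*sqrt(2)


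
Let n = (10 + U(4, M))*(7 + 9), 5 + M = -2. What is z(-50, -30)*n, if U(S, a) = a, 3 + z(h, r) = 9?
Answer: 288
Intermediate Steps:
M = -7 (M = -5 - 2 = -7)
z(h, r) = 6 (z(h, r) = -3 + 9 = 6)
n = 48 (n = (10 - 7)*(7 + 9) = 3*16 = 48)
z(-50, -30)*n = 6*48 = 288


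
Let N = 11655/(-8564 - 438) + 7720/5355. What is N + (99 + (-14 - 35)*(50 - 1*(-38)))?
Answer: -5802387809/1377306 ≈ -4212.9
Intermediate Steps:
N = 202369/1377306 (N = 11655/(-9002) + 7720*(1/5355) = 11655*(-1/9002) + 1544/1071 = -1665/1286 + 1544/1071 = 202369/1377306 ≈ 0.14693)
N + (99 + (-14 - 35)*(50 - 1*(-38))) = 202369/1377306 + (99 + (-14 - 35)*(50 - 1*(-38))) = 202369/1377306 + (99 - 49*(50 + 38)) = 202369/1377306 + (99 - 49*88) = 202369/1377306 + (99 - 4312) = 202369/1377306 - 4213 = -5802387809/1377306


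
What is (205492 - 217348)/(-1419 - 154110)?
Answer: 3952/51843 ≈ 0.076230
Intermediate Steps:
(205492 - 217348)/(-1419 - 154110) = -11856/(-155529) = -11856*(-1/155529) = 3952/51843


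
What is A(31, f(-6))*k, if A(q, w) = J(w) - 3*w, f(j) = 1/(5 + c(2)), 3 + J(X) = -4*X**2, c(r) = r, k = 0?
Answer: 0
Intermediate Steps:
J(X) = -3 - 4*X**2
f(j) = 1/7 (f(j) = 1/(5 + 2) = 1/7)
A(q, w) = -3 - 4*w**2 - 3*w (A(q, w) = (-3 - 4*w**2) - 3*w = -3 - 4*w**2 - 3*w)
A(31, f(-6))*k = (-3 - 4*(1/7)**2 - 3*1/7)*0 = (-3 - 4*1/49 - 3/7)*0 = (-3 - 4/49 - 3/7)*0 = -172/49*0 = 0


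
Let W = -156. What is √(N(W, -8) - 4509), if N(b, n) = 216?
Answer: 9*I*√53 ≈ 65.521*I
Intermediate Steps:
√(N(W, -8) - 4509) = √(216 - 4509) = √(-4293) = 9*I*√53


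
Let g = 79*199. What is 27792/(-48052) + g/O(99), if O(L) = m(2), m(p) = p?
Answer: 188842477/24026 ≈ 7859.9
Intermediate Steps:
O(L) = 2
g = 15721
27792/(-48052) + g/O(99) = 27792/(-48052) + 15721/2 = 27792*(-1/48052) + 15721*(½) = -6948/12013 + 15721/2 = 188842477/24026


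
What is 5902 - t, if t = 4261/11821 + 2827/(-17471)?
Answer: 1218867700318/206524691 ≈ 5901.8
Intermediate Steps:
t = 41025964/206524691 (t = 4261*(1/11821) + 2827*(-1/17471) = 4261/11821 - 2827/17471 = 41025964/206524691 ≈ 0.19865)
5902 - t = 5902 - 1*41025964/206524691 = 5902 - 41025964/206524691 = 1218867700318/206524691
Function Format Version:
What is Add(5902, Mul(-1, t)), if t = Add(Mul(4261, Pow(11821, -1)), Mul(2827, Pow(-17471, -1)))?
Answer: Rational(1218867700318, 206524691) ≈ 5901.8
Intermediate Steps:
t = Rational(41025964, 206524691) (t = Add(Mul(4261, Rational(1, 11821)), Mul(2827, Rational(-1, 17471))) = Add(Rational(4261, 11821), Rational(-2827, 17471)) = Rational(41025964, 206524691) ≈ 0.19865)
Add(5902, Mul(-1, t)) = Add(5902, Mul(-1, Rational(41025964, 206524691))) = Add(5902, Rational(-41025964, 206524691)) = Rational(1218867700318, 206524691)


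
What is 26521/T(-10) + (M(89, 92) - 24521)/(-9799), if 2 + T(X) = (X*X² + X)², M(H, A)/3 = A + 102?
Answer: 24680005301/9995940302 ≈ 2.4690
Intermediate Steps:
M(H, A) = 306 + 3*A (M(H, A) = 3*(A + 102) = 3*(102 + A) = 306 + 3*A)
T(X) = -2 + (X + X³)² (T(X) = -2 + (X*X² + X)² = -2 + (X³ + X)² = -2 + (X + X³)²)
26521/T(-10) + (M(89, 92) - 24521)/(-9799) = 26521/(-2 + (-10)²*(1 + (-10)²)²) + ((306 + 3*92) - 24521)/(-9799) = 26521/(-2 + 100*(1 + 100)²) + ((306 + 276) - 24521)*(-1/9799) = 26521/(-2 + 100*101²) + (582 - 24521)*(-1/9799) = 26521/(-2 + 100*10201) - 23939*(-1/9799) = 26521/(-2 + 1020100) + 23939/9799 = 26521/1020098 + 23939/9799 = 24680005301/9995940302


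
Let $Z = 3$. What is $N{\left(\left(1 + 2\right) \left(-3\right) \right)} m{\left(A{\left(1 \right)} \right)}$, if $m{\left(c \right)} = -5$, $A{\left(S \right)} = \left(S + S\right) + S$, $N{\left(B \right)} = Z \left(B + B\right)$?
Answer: $270$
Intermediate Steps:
$N{\left(B \right)} = 6 B$ ($N{\left(B \right)} = 3 \left(B + B\right) = 3 \cdot 2 B = 6 B$)
$A{\left(S \right)} = 3 S$ ($A{\left(S \right)} = 2 S + S = 3 S$)
$N{\left(\left(1 + 2\right) \left(-3\right) \right)} m{\left(A{\left(1 \right)} \right)} = 6 \left(1 + 2\right) \left(-3\right) \left(-5\right) = 6 \cdot 3 \left(-3\right) \left(-5\right) = 6 \left(-9\right) \left(-5\right) = \left(-54\right) \left(-5\right) = 270$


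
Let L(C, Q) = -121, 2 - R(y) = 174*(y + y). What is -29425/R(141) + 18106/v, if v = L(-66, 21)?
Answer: -80438961/539726 ≈ -149.04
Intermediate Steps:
R(y) = 2 - 348*y (R(y) = 2 - 174*(y + y) = 2 - 174*2*y = 2 - 348*y)
v = -121
-29425/R(141) + 18106/v = -29425/(2 - 348*141) + 18106/(-121) = -29425/(2 - 49068) + 18106*(-1/121) = -29425/(-49066) - 1646/11 = -29425*(-1/49066) - 1646/11 = 29425/49066 - 1646/11 = -80438961/539726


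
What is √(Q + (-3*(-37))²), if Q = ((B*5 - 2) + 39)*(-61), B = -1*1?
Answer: √10369 ≈ 101.83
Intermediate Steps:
B = -1
Q = -1952 (Q = ((-1*5 - 2) + 39)*(-61) = ((-5 - 2) + 39)*(-61) = (-7 + 39)*(-61) = 32*(-61) = -1952)
√(Q + (-3*(-37))²) = √(-1952 + (-3*(-37))²) = √(-1952 + 111²) = √(-1952 + 12321) = √10369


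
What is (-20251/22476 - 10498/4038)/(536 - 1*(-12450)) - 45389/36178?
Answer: -1486285221651585/1184411976503464 ≈ -1.2549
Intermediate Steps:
(-20251/22476 - 10498/4038)/(536 - 1*(-12450)) - 45389/36178 = (-20251*1/22476 - 10498*1/4038)/(536 + 12450) - 45389*1/36178 = (-20251/22476 - 5249/2019)/12986 - 45389/36178 = -17651477/5042116*1/12986 - 45389/36178 = -17651477/65476918376 - 45389/36178 = -1486285221651585/1184411976503464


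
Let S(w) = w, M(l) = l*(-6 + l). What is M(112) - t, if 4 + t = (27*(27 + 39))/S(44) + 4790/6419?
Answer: 151934569/12838 ≈ 11835.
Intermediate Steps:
t = 478167/12838 (t = -4 + ((27*(27 + 39))/44 + 4790/6419) = -4 + ((27*66)*(1/44) + 4790*(1/6419)) = -4 + (1782*(1/44) + 4790/6419) = -4 + (81/2 + 4790/6419) = -4 + 529519/12838 = 478167/12838 ≈ 37.246)
M(112) - t = 112*(-6 + 112) - 1*478167/12838 = 112*106 - 478167/12838 = 11872 - 478167/12838 = 151934569/12838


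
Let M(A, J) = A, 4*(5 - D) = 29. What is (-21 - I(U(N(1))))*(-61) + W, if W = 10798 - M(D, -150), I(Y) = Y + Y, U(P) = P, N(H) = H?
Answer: 48813/4 ≈ 12203.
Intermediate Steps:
D = -9/4 (D = 5 - ¼*29 = 5 - 29/4 = -9/4 ≈ -2.2500)
I(Y) = 2*Y
W = 43201/4 (W = 10798 - 1*(-9/4) = 10798 + 9/4 = 43201/4 ≈ 10800.)
(-21 - I(U(N(1))))*(-61) + W = (-21 - 2)*(-61) + 43201/4 = -23*(-61) + 43201/4 = 1403 + 43201/4 = 48813/4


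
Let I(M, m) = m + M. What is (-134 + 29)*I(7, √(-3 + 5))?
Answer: -735 - 105*√2 ≈ -883.49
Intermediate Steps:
I(M, m) = M + m
(-134 + 29)*I(7, √(-3 + 5)) = (-134 + 29)*(7 + √(-3 + 5)) = -105*(7 + √2) = -735 - 105*√2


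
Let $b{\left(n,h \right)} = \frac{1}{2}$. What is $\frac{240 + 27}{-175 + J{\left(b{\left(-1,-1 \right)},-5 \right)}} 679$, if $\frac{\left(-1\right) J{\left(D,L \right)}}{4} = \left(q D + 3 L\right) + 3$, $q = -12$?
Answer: $- \frac{181293}{103} \approx -1760.1$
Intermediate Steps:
$b{\left(n,h \right)} = \frac{1}{2}$
$J{\left(D,L \right)} = -12 - 12 L + 48 D$ ($J{\left(D,L \right)} = - 4 \left(\left(- 12 D + 3 L\right) + 3\right) = - 4 \left(3 - 12 D + 3 L\right) = -12 - 12 L + 48 D$)
$\frac{240 + 27}{-175 + J{\left(b{\left(-1,-1 \right)},-5 \right)}} 679 = \frac{240 + 27}{-175 - -72} \cdot 679 = \frac{267}{-175 + \left(-12 + 60 + 24\right)} 679 = \frac{267}{-175 + 72} \cdot 679 = \frac{267}{-103} \cdot 679 = 267 \left(- \frac{1}{103}\right) 679 = \left(- \frac{267}{103}\right) 679 = - \frac{181293}{103}$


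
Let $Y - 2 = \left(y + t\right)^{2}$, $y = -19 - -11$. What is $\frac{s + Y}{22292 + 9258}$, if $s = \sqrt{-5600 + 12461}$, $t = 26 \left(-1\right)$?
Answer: $\frac{579}{15775} + \frac{\sqrt{6861}}{31550} \approx 0.039329$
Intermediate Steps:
$t = -26$
$y = -8$ ($y = -19 + 11 = -8$)
$Y = 1158$ ($Y = 2 + \left(-8 - 26\right)^{2} = 2 + \left(-34\right)^{2} = 2 + 1156 = 1158$)
$s = \sqrt{6861} \approx 82.831$
$\frac{s + Y}{22292 + 9258} = \frac{\sqrt{6861} + 1158}{22292 + 9258} = \frac{1158 + \sqrt{6861}}{31550} = \left(1158 + \sqrt{6861}\right) \frac{1}{31550} = \frac{579}{15775} + \frac{\sqrt{6861}}{31550}$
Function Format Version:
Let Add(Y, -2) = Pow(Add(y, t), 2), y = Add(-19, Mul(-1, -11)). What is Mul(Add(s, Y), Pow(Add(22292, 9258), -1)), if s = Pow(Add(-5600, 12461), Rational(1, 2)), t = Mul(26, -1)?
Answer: Add(Rational(579, 15775), Mul(Rational(1, 31550), Pow(6861, Rational(1, 2)))) ≈ 0.039329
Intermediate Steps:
t = -26
y = -8 (y = Add(-19, 11) = -8)
Y = 1158 (Y = Add(2, Pow(Add(-8, -26), 2)) = Add(2, Pow(-34, 2)) = Add(2, 1156) = 1158)
s = Pow(6861, Rational(1, 2)) ≈ 82.831
Mul(Add(s, Y), Pow(Add(22292, 9258), -1)) = Mul(Add(Pow(6861, Rational(1, 2)), 1158), Pow(Add(22292, 9258), -1)) = Mul(Add(1158, Pow(6861, Rational(1, 2))), Pow(31550, -1)) = Mul(Add(1158, Pow(6861, Rational(1, 2))), Rational(1, 31550)) = Add(Rational(579, 15775), Mul(Rational(1, 31550), Pow(6861, Rational(1, 2))))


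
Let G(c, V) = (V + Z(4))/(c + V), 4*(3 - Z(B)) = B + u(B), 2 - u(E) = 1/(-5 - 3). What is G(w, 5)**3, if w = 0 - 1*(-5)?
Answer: 8869743/32768000 ≈ 0.27068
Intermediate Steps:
u(E) = 17/8 (u(E) = 2 - 1/(-5 - 3) = 2 - 1/(-8) = 2 - 1*(-1/8) = 2 + 1/8 = 17/8)
Z(B) = 79/32 - B/4 (Z(B) = 3 - (B + 17/8)/4 = 3 - (17/8 + B)/4 = 3 + (-17/32 - B/4) = 79/32 - B/4)
w = 5 (w = 0 + 5 = 5)
G(c, V) = (47/32 + V)/(V + c) (G(c, V) = (V + (79/32 - 1/4*4))/(c + V) = (V + (79/32 - 1))/(V + c) = (V + 47/32)/(V + c) = (47/32 + V)/(V + c))
G(w, 5)**3 = ((47/32 + 5)/(5 + 5))**3 = ((207/32)/10)**3 = ((1/10)*(207/32))**3 = (207/320)**3 = 8869743/32768000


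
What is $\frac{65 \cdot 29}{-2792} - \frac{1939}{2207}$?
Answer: $- \frac{9573883}{6161944} \approx -1.5537$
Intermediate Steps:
$\frac{65 \cdot 29}{-2792} - \frac{1939}{2207} = 1885 \left(- \frac{1}{2792}\right) - \frac{1939}{2207} = - \frac{1885}{2792} - \frac{1939}{2207} = - \frac{9573883}{6161944}$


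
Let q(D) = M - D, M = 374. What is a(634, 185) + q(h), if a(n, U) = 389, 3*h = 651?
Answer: 546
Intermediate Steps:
h = 217 (h = (1/3)*651 = 217)
q(D) = 374 - D
a(634, 185) + q(h) = 389 + (374 - 1*217) = 389 + (374 - 217) = 389 + 157 = 546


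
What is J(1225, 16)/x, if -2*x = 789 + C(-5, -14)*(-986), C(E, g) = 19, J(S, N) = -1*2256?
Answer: -4512/17945 ≈ -0.25143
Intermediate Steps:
J(S, N) = -2256
x = 17945/2 (x = -(789 + 19*(-986))/2 = -(789 - 18734)/2 = -1/2*(-17945) = 17945/2 ≈ 8972.5)
J(1225, 16)/x = -2256/17945/2 = -2256*2/17945 = -4512/17945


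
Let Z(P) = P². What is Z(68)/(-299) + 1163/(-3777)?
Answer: -17812585/1129323 ≈ -15.773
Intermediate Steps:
Z(68)/(-299) + 1163/(-3777) = 68²/(-299) + 1163/(-3777) = 4624*(-1/299) + 1163*(-1/3777) = -4624/299 - 1163/3777 = -17812585/1129323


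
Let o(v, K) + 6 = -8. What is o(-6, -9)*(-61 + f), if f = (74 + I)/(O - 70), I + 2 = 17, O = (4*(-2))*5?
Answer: 47593/55 ≈ 865.33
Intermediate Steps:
o(v, K) = -14 (o(v, K) = -6 - 8 = -14)
O = -40 (O = -8*5 = -40)
I = 15 (I = -2 + 17 = 15)
f = -89/110 (f = (74 + 15)/(-40 - 70) = 89/(-110) = 89*(-1/110) = -89/110 ≈ -0.80909)
o(-6, -9)*(-61 + f) = -14*(-61 - 89/110) = -14*(-6799/110) = 47593/55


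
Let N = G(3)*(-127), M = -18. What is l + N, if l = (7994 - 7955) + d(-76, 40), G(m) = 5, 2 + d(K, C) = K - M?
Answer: -656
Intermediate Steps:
d(K, C) = 16 + K (d(K, C) = -2 + (K - 1*(-18)) = -2 + (K + 18) = -2 + (18 + K) = 16 + K)
N = -635 (N = 5*(-127) = -635)
l = -21 (l = (7994 - 7955) + (16 - 76) = 39 - 60 = -21)
l + N = -21 - 635 = -656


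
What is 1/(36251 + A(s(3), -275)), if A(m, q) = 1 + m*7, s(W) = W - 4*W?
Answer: 1/36189 ≈ 2.7633e-5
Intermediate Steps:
s(W) = -3*W
A(m, q) = 1 + 7*m
1/(36251 + A(s(3), -275)) = 1/(36251 + (1 + 7*(-3*3))) = 1/(36251 + (1 + 7*(-9))) = 1/(36251 + (1 - 63)) = 1/(36251 - 62) = 1/36189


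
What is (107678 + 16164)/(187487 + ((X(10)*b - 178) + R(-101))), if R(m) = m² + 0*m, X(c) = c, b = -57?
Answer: 61921/98470 ≈ 0.62883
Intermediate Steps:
R(m) = m² (R(m) = m² + 0 = m²)
(107678 + 16164)/(187487 + ((X(10)*b - 178) + R(-101))) = (107678 + 16164)/(187487 + ((10*(-57) - 178) + (-101)²)) = 123842/(187487 + ((-570 - 178) + 10201)) = 123842/(187487 + (-748 + 10201)) = 123842/(187487 + 9453) = 123842/196940 = 123842*(1/196940) = 61921/98470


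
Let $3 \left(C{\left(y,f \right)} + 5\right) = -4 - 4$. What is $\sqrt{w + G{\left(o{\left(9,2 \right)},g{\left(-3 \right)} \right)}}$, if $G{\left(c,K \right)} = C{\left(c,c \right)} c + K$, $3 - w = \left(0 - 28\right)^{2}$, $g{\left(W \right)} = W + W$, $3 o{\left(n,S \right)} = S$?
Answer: $\frac{i \sqrt{7129}}{3} \approx 28.144 i$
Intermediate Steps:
$o{\left(n,S \right)} = \frac{S}{3}$
$g{\left(W \right)} = 2 W$
$C{\left(y,f \right)} = - \frac{23}{3}$ ($C{\left(y,f \right)} = -5 + \frac{-4 - 4}{3} = -5 + \frac{1}{3} \left(-8\right) = -5 - \frac{8}{3} = - \frac{23}{3}$)
$w = -781$ ($w = 3 - \left(0 - 28\right)^{2} = 3 - \left(-28\right)^{2} = 3 - 784 = -781$)
$G{\left(c,K \right)} = K - \frac{23 c}{3}$ ($G{\left(c,K \right)} = - \frac{23 c}{3} + K = K - \frac{23 c}{3}$)
$\sqrt{w + G{\left(o{\left(9,2 \right)},g{\left(-3 \right)} \right)}} = \sqrt{-781 - \left(6 + \frac{23 \cdot \frac{1}{3} \cdot 2}{3}\right)} = \sqrt{-781 - \frac{100}{9}} = \sqrt{- \frac{7129}{9}} = \frac{i \sqrt{7129}}{3}$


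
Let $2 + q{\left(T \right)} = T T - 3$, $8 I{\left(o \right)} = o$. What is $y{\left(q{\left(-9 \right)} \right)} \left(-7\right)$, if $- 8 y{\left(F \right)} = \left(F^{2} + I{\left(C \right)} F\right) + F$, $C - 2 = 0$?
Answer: $\frac{41097}{8} \approx 5137.1$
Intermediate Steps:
$C = 2$ ($C = 2 + 0 = 2$)
$I{\left(o \right)} = \frac{o}{8}$
$q{\left(T \right)} = -5 + T^{2}$ ($q{\left(T \right)} = -2 + \left(T T - 3\right) = -2 + \left(T^{2} - 3\right) = -2 + \left(-3 + T^{2}\right) = -5 + T^{2}$)
$y{\left(F \right)} = - \frac{5 F}{32} - \frac{F^{2}}{8}$ ($y{\left(F \right)} = - \frac{\left(F^{2} + \frac{1}{8} \cdot 2 F\right) + F}{8} = - \frac{\left(F^{2} + \frac{F}{4}\right) + F}{8} = - \frac{F^{2} + \frac{5 F}{4}}{8} = - \frac{5 F}{32} - \frac{F^{2}}{8}$)
$y{\left(q{\left(-9 \right)} \right)} \left(-7\right) = - \frac{\left(-5 + \left(-9\right)^{2}\right) \left(5 + 4 \left(-5 + \left(-9\right)^{2}\right)\right)}{32} \left(-7\right) = - \frac{\left(-5 + 81\right) \left(5 + 4 \left(-5 + 81\right)\right)}{32} \left(-7\right) = \left(- \frac{1}{32}\right) 76 \left(5 + 4 \cdot 76\right) \left(-7\right) = \left(- \frac{1}{32}\right) 76 \left(5 + 304\right) \left(-7\right) = \left(- \frac{1}{32}\right) 76 \cdot 309 \left(-7\right) = \left(- \frac{5871}{8}\right) \left(-7\right) = \frac{41097}{8}$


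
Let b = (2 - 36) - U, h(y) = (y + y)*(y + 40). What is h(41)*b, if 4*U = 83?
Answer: -727299/2 ≈ -3.6365e+5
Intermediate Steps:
U = 83/4 (U = (¼)*83 = 83/4 ≈ 20.750)
h(y) = 2*y*(40 + y) (h(y) = (2*y)*(40 + y) = 2*y*(40 + y))
b = -219/4 (b = (2 - 36) - 1*83/4 = -34 - 83/4 = -219/4 ≈ -54.750)
h(41)*b = (2*41*(40 + 41))*(-219/4) = (2*41*81)*(-219/4) = 6642*(-219/4) = -727299/2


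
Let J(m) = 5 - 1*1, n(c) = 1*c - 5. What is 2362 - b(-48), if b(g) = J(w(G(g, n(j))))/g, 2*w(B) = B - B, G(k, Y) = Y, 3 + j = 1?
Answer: 28345/12 ≈ 2362.1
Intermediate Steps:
j = -2 (j = -3 + 1 = -2)
n(c) = -5 + c (n(c) = c - 5 = -5 + c)
w(B) = 0 (w(B) = (B - B)/2 = (½)*0 = 0)
J(m) = 4 (J(m) = 5 - 1 = 4)
b(g) = 4/g
2362 - b(-48) = 2362 - 4/(-48) = 2362 - 4*(-1)/48 = 2362 - 1*(-1/12) = 2362 + 1/12 = 28345/12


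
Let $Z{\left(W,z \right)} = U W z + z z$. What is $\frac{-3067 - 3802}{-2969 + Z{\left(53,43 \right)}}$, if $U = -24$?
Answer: $\frac{6869}{55816} \approx 0.12307$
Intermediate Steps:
$Z{\left(W,z \right)} = z^{2} - 24 W z$ ($Z{\left(W,z \right)} = - 24 W z + z z = - 24 W z + z^{2} = z^{2} - 24 W z$)
$\frac{-3067 - 3802}{-2969 + Z{\left(53,43 \right)}} = \frac{-3067 - 3802}{-2969 + 43 \left(43 - 1272\right)} = - \frac{6869}{-2969 + 43 \left(43 - 1272\right)} = - \frac{6869}{-2969 + 43 \left(-1229\right)} = - \frac{6869}{-2969 - 52847} = - \frac{6869}{-55816} = \left(-6869\right) \left(- \frac{1}{55816}\right) = \frac{6869}{55816}$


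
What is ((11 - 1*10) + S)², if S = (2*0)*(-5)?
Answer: 1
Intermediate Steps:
S = 0 (S = 0*(-5) = 0)
((11 - 1*10) + S)² = ((11 - 1*10) + 0)² = ((11 - 10) + 0)² = (1 + 0)² = 1² = 1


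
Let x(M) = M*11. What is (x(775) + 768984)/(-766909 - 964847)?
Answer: -777509/1731756 ≈ -0.44897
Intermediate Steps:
x(M) = 11*M
(x(775) + 768984)/(-766909 - 964847) = (11*775 + 768984)/(-766909 - 964847) = (8525 + 768984)/(-1731756) = 777509*(-1/1731756) = -777509/1731756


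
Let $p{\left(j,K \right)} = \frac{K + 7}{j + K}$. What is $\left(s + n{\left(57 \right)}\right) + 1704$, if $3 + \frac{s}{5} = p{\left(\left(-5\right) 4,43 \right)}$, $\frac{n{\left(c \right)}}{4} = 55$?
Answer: $\frac{44157}{23} \approx 1919.9$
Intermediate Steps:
$p{\left(j,K \right)} = \frac{7 + K}{K + j}$
$n{\left(c \right)} = 220$ ($n{\left(c \right)} = 4 \cdot 55 = 220$)
$s = - \frac{95}{23}$ ($s = -15 + 5 \frac{7 + 43}{43 - 20} = -15 + 5 \frac{1}{43 - 20} \cdot 50 = -15 + 5 \cdot \frac{1}{23} \cdot 50 = -15 + 5 \cdot \frac{50}{23} = -15 + \frac{250}{23} = - \frac{95}{23} \approx -4.1304$)
$\left(s + n{\left(57 \right)}\right) + 1704 = \left(- \frac{95}{23} + 220\right) + 1704 = \frac{4965}{23} + 1704 = \frac{44157}{23}$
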